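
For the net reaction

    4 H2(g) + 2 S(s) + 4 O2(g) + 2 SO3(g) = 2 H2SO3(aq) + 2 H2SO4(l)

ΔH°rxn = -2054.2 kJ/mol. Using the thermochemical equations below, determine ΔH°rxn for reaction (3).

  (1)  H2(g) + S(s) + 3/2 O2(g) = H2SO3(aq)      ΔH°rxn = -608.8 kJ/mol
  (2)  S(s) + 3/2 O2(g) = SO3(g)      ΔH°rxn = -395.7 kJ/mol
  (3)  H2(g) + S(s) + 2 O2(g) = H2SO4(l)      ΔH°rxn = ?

(1) × 2 (scale by 2 for the 2 H2SO3(aq)): (2)·(-608.8) = -1217.6 kJ/mol
(2) reversed and × 2 (SO3(g) must end up as a reactant; scale by 2 for the 2 SO3(g)): (-2)·(-395.7) = +791.4 kJ/mol
(3) × 2 (×2 to match 2 H2SO4(l) in the target): contributes 2·x
-2054.2 = (-1217.6) + (+791.4) + 2·x
x = (-2054.2 − (-426.2)) / (2) = -814.0 kJ/mol

ΔH°rxn = -814.0 kJ/mol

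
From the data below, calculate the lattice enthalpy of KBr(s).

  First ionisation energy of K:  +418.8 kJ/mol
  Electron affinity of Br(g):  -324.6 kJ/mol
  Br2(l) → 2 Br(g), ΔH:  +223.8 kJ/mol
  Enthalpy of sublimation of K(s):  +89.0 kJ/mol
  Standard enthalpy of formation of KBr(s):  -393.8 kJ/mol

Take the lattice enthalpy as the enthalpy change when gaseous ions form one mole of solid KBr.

U = -688.9 kJ/mol

ΔHf° = 1·ΔHsub + 1·(ΣIE) + 1/2·D(Br2) + 1·EA + U
-393.8 = 1·(+89.0) + 1·(+418.8) + 1/2·(+223.8) + 1·(-324.6) + U
U = -393.8 − (+295.1) = -688.9 kJ/mol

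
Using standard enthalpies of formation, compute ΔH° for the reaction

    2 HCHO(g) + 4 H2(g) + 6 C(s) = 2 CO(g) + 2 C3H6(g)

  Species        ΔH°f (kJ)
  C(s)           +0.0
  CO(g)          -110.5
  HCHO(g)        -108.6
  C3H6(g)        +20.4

ΔH°rxn = Σ nΔHf°(products) − Σ nΔHf°(reactants).
Products: 2·(-110.5) + 2·(+20.4) = -180.2
Reactants: 2·(-108.6) + 4·(+0.0) + 6·(+0.0) = -217.2
ΔH° = (-180.2) − (-217.2) = 37.0 kJ

ΔH° = 37.0 kJ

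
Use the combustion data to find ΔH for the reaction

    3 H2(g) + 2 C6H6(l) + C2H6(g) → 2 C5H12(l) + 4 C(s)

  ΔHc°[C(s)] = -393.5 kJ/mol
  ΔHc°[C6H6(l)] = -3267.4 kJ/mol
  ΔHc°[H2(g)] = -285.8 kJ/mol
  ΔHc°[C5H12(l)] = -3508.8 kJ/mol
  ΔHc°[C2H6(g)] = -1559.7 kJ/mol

With combustion enthalpies, reactants minus products:
= [3·(-285.8) + 2·(-3267.4) + 1·(-1559.7)] − [2·(-3508.8) + 4·(-393.5)]
= -360.3 kJ/mol

ΔH = -360.3 kJ/mol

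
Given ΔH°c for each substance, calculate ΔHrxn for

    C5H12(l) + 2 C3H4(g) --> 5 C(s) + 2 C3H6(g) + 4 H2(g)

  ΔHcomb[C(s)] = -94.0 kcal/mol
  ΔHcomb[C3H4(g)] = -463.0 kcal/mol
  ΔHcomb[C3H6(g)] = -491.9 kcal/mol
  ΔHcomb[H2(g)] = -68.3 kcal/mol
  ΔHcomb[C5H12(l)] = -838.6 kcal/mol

Using ΔH = Σ nΔHc°(reactants) − Σ nΔHc°(products):
= [1·(-838.6) + 2·(-463.0)] − [5·(-94.0) + 2·(-491.9) + 4·(-68.3)]
= -37.6 kcal/mol

ΔHrxn = -37.6 kcal/mol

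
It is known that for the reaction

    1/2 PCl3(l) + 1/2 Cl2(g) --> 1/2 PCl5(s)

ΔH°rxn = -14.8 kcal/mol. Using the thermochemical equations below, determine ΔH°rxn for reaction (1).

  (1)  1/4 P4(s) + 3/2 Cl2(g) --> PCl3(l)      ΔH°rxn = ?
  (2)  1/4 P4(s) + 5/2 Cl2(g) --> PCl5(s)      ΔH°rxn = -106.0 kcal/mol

(1) reversed and × 1/2 (PCl3(l) must end up as a reactant; scale by 1/2 for the 1/2 PCl3(l)): contributes −1/2·x
(2) × 1/2 (×1/2 to match 1/2 PCl5(s) in the target): (1/2)·(-106.0) = -53.0 kcal/mol
-14.8 = (-53.0) − 1/2·x
x = (-14.8 − (-53.0)) / (-1/2) = -76.4 kcal/mol

ΔH°rxn = -76.4 kcal/mol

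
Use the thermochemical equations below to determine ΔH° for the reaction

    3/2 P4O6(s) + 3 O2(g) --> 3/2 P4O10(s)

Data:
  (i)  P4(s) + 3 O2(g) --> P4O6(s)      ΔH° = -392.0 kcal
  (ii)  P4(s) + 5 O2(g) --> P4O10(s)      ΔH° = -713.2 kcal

ΔH° = -481.8 kcal

(i) reversed and × 3/2 (reverse to put P4O6(s) on the reactant side; scale by 3/2 for the 3/2 P4O6(s)): (-3/2)·(-392.0) = +588.0 kcal
(ii) × 3/2 (scale by 3/2 for the 3/2 P4O10(s)): (3/2)·(-713.2) = -1069.8 kcal
ΔH° = (+588.0) + (-1069.8) = -481.8 kcal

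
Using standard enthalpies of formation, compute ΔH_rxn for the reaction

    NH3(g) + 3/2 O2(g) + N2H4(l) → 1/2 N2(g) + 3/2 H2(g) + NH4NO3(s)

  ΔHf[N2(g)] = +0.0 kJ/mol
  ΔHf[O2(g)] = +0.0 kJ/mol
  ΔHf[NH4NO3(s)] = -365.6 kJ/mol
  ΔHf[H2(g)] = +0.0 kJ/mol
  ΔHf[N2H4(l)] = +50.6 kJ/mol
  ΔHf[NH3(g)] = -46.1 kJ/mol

ΔH_rxn = -370.1 kJ/mol

Products: 1/2·(+0.0) + 3/2·(+0.0) + 1·(-365.6) = -365.6
Reactants: 1·(-46.1) + 3/2·(+0.0) + 1·(+50.6) = +4.5
ΔH_rxn = (-365.6) − (+4.5) = -370.1 kJ/mol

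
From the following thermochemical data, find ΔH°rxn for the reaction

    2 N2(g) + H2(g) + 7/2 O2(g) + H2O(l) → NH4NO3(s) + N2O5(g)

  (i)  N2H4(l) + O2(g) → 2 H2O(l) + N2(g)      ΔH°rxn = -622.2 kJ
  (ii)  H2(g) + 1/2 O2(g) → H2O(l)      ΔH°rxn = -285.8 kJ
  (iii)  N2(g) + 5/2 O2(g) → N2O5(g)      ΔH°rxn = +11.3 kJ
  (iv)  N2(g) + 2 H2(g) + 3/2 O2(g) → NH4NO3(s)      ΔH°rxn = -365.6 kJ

(i): not needed (N2H4(l) appears nowhere else).
(ii) reversed: +285.8 kJ
(iii) as written (N2O5(g) already on the product side): +11.3 kJ
(iv) as written (NH4NO3(s) already on the product side): -365.6 kJ
ΔH°rxn = (-1)·(-285.8) + (1)·(+11.3) + (1)·(-365.6) = -68.5 kJ

ΔH°rxn = -68.5 kJ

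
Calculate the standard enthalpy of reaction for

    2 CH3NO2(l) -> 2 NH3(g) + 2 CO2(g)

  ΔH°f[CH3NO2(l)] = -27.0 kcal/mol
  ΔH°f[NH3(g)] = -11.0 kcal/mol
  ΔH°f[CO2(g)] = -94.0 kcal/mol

ΔH° = -156.0 kcal/mol

Products: 2·(-11.0) + 2·(-94.0) = -210.0
Reactants: 2·(-27.0) = -54.0
ΔH° = (-210.0) − (-54.0) = -156.0 kcal/mol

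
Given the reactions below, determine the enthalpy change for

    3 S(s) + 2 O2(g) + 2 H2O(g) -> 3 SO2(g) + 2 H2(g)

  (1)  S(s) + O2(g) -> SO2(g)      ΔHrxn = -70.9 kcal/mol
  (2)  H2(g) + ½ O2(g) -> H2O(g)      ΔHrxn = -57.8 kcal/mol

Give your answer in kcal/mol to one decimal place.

(1) × 3: (3)·(-70.9) = -212.7 kcal/mol
(2) reversed and × 2: (-2)·(-57.8) = +115.6 kcal/mol
ΔHrxn = (-212.7) + (+115.6) = -97.1 kcal/mol

ΔHrxn = -97.1 kcal/mol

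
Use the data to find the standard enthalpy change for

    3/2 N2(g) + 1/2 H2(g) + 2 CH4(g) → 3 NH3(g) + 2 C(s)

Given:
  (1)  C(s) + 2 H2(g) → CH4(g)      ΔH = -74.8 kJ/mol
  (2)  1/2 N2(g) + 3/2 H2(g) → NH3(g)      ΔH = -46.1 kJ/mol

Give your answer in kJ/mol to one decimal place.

(1) reversed and × 2: (-2)·(-74.8) = +149.6 kJ/mol
(2) × 3: (3)·(-46.1) = -138.3 kJ/mol
Summing the manipulated equations, ΔH = (+149.6) + (-138.3) = 11.3 kJ/mol

ΔH = 11.3 kJ/mol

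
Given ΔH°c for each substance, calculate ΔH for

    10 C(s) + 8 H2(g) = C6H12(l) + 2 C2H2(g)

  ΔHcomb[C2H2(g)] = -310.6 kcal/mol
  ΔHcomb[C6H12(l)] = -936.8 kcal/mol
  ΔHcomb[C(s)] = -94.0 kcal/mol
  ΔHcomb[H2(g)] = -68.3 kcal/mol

With combustion enthalpies, reactants minus products:
= [10·(-94.0) + 8·(-68.3)] − [1·(-936.8) + 2·(-310.6)]
= 71.6 kcal/mol

ΔH = 71.6 kcal/mol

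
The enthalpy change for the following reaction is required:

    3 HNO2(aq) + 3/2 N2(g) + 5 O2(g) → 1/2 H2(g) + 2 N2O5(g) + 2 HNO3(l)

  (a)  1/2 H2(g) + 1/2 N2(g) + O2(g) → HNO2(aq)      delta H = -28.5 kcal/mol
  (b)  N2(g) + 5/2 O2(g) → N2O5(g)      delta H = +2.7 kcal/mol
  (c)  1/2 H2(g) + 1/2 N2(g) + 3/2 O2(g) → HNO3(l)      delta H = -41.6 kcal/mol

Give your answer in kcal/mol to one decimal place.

delta H = 7.7 kcal/mol

(a) reversed and × 3 (reverse to put HNO2(aq) on the reactant side; ×3 to match 3 HNO2(aq) in the target): (-3)·(-28.5) = +85.5 kcal/mol
(b) × 2 (×2 to match 2 N2O5(g) in the target): (2)·(+2.7) = +5.4 kcal/mol
(c) × 2 (scale by 2 for the 2 HNO3(l)): (2)·(-41.6) = -83.2 kcal/mol
Combining the equations, delta H = (-3)·(-28.5) + (2)·(+2.7) + (2)·(-41.6) = 7.7 kcal/mol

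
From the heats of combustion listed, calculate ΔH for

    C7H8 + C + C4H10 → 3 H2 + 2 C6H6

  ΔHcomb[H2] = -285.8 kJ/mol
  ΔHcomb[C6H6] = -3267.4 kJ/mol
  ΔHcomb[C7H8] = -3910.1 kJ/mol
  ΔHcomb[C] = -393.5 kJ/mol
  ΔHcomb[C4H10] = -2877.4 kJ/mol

ΔH = 211.2 kJ/mol

Using ΔH = Σ nΔHc°(reactants) − Σ nΔHc°(products):
= [1·(-3910.1) + 1·(-393.5) + 1·(-2877.4)] − [3·(-285.8) + 2·(-3267.4)]
= 211.2 kJ/mol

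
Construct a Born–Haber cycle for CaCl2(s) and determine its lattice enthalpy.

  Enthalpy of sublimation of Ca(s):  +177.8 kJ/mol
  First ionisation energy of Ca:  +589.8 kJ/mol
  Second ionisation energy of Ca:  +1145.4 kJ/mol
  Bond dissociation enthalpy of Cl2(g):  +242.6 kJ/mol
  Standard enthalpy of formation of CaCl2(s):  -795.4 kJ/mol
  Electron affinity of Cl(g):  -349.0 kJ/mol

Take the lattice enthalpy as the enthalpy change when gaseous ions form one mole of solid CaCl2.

U = -2253.0 kJ/mol

ΔHf° = 1·ΔHsub + 1·(ΣIE) + 1·D(Cl2) + 2·EA + U
-795.4 = 1·(+177.8) + 1·(+1735.2) + 1·(+242.6) + 2·(-349.0) + U
U = -795.4 − (+1457.6) = -2253.0 kJ/mol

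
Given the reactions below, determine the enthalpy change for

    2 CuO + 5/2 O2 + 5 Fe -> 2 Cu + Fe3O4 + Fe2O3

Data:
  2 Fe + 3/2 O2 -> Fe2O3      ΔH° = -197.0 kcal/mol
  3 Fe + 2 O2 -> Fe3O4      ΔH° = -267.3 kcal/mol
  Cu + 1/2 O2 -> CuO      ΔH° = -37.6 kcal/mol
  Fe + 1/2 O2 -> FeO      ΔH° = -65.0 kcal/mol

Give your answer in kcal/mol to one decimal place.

ΔH° = -389.1 kcal/mol

equation 1 as written: -197.0 kcal/mol
equation 2 as written: -267.3 kcal/mol
equation 3 reversed and × 2: (-2)·(-37.6) = +75.2 kcal/mol
equation 4: not needed.
ΔH° = (1)·(-197.0) + (1)·(-267.3) + (-2)·(-37.6) = -389.1 kcal/mol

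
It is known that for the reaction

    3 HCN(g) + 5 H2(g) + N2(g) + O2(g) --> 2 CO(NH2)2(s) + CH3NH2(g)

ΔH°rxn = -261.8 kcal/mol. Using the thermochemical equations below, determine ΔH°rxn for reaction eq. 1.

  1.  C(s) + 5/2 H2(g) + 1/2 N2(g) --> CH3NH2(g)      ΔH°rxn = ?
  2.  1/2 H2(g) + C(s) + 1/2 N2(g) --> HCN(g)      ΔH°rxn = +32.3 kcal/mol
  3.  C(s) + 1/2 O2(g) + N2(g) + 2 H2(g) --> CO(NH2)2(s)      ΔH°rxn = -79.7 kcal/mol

eq. 1 as written (CH3NH2(g) already on the product side): contributes x
eq. 2 reversed and × 3 (reverse to put HCN(g) on the reactant side; scale by 3 for the 3 HCN(g)): (-3)·(+32.3) = -96.9 kcal/mol
eq. 3 × 2 (×2 to match 2 CO(NH2)2(s) in the target): (2)·(-79.7) = -159.4 kcal/mol
-261.8 = (-96.9) + (-159.4) + x
x = (-261.8 − (-256.3)) / (1) = -5.5 kcal/mol

ΔH°rxn = -5.5 kcal/mol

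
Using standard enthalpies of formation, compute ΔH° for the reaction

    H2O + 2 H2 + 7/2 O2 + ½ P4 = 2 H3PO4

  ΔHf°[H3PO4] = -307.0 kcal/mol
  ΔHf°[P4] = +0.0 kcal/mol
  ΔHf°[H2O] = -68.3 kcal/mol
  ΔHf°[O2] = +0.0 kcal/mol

ΔH°rxn = Σ nΔHf°(products) − Σ nΔHf°(reactants).
Products: 2·(-307.0) = -614.0
Reactants: 1·(-68.3) + 2·(+0.0) + 7/2·(+0.0) + 1/2·(+0.0) = -68.3
ΔH° = (-614.0) − (-68.3) = -545.7 kcal/mol

ΔH° = -545.7 kcal/mol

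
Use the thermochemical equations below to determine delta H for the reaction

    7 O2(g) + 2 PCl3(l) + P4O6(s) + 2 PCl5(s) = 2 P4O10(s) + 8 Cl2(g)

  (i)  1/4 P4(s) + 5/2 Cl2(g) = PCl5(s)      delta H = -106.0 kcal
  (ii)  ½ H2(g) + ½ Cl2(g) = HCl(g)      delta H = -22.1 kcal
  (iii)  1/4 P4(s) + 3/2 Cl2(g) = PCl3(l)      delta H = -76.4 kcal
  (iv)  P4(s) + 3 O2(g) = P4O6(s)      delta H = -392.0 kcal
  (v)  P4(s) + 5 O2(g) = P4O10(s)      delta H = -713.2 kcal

(i) reversed and × 2 (PCl5(s) must end up as a reactant; scale by 2 for the 2 PCl5(s)): (-2)·(-106.0) = +212.0 kcal
(ii): not needed (HCl(g) appears nowhere else).
(iii) reversed and × 2 (PCl3(l) must end up as a reactant; ×2 to match 2 PCl3(l) in the target): (-2)·(-76.4) = +152.8 kcal
(iv) reversed (P4O6(s) must end up as a reactant): +392.0 kcal
(v) × 2 (scale by 2 for the 2 P4O10(s)): (2)·(-713.2) = -1426.4 kcal
delta H = (-2)·(-106.0) + (-2)·(-76.4) + (-1)·(-392.0) + (2)·(-713.2) = -669.6 kcal

delta H = -669.6 kcal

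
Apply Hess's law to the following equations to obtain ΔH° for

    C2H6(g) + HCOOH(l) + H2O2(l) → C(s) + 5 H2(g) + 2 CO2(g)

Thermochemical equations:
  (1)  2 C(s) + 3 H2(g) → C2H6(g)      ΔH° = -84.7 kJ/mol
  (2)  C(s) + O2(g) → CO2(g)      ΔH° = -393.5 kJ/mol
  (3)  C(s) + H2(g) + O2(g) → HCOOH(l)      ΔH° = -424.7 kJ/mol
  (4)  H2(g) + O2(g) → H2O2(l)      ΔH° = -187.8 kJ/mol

ΔH° = -89.8 kJ/mol

(1) reversed: +84.7 kJ/mol
(2) × 2: (2)·(-393.5) = -787.0 kJ/mol
(3) reversed: +424.7 kJ/mol
(4) reversed: +187.8 kJ/mol
Summing the manipulated equations, ΔH° = (+84.7) + (-787.0) + (+424.7) + (+187.8) = -89.8 kJ/mol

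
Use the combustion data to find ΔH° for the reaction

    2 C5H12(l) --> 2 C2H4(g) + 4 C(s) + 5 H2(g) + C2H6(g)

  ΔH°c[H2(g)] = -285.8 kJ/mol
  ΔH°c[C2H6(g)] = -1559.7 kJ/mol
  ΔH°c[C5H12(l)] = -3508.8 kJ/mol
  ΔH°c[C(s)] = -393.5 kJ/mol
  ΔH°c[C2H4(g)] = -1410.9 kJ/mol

Using ΔH = Σ nΔHc°(reactants) − Σ nΔHc°(products):
= [2·(-3508.8)] − [2·(-1410.9) + 4·(-393.5) + 5·(-285.8) + 1·(-1559.7)]
= 366.9 kJ/mol

ΔH° = 366.9 kJ/mol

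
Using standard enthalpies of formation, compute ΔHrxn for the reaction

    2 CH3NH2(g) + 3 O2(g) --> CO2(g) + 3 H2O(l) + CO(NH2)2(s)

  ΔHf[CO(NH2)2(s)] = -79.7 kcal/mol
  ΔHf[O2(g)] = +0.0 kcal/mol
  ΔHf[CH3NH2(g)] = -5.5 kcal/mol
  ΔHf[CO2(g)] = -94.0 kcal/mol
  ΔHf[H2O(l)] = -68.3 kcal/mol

ΔHrxn = -367.6 kcal/mol

Products: 1·(-94.0) + 3·(-68.3) + 1·(-79.7) = -378.6
Reactants: 2·(-5.5) + 3·(+0.0) = -11.0
ΔHrxn = (-378.6) − (-11.0) = -367.6 kcal/mol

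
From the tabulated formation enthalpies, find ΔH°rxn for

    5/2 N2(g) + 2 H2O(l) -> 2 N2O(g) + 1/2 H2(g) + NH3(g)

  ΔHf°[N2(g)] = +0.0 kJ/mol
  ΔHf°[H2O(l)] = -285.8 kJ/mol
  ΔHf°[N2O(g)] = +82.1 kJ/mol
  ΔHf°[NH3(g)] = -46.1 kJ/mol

Products: 2·(+82.1) + 1/2·(+0.0) + 1·(-46.1) = +118.1
Reactants: 5/2·(+0.0) + 2·(-285.8) = -571.6
ΔH°rxn = (+118.1) − (-571.6) = 689.7 kJ/mol

ΔH°rxn = 689.7 kJ/mol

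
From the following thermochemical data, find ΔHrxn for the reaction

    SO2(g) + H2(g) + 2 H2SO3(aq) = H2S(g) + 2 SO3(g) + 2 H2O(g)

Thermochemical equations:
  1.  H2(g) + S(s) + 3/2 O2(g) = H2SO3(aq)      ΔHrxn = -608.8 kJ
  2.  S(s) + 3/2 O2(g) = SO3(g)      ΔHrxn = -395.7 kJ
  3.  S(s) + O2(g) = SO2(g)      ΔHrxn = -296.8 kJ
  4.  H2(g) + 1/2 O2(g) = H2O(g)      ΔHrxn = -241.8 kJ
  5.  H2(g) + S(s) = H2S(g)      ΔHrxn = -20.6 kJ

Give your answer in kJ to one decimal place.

ΔHrxn = 218.8 kJ

eq. 1 reversed and × 2 (reverse to put H2SO3(aq) on the reactant side; scale by 2 for the 2 H2SO3(aq)): (-2)·(-608.8) = +1217.6 kJ
eq. 2 × 2 (×2 to match 2 SO3(g) in the target): (2)·(-395.7) = -791.4 kJ
eq. 3 reversed (SO2(g) must end up as a reactant): +296.8 kJ
eq. 4 × 2 (scale by 2 for the 2 H2O(g)): (2)·(-241.8) = -483.6 kJ
eq. 5 as written (H2S(g) already on the product side): -20.6 kJ
Combining the equations, ΔHrxn = (-2)·(-608.8) + (2)·(-395.7) + (-1)·(-296.8) + (2)·(-241.8) + (1)·(-20.6) = 218.8 kJ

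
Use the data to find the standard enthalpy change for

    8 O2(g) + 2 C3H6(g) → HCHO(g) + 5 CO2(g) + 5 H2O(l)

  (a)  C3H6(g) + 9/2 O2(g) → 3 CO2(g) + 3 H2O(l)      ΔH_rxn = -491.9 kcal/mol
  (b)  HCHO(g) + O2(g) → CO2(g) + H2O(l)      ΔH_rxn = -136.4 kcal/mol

ΔH_rxn = -847.4 kcal/mol

(a) × 2: (2)·(-491.9) = -983.8 kcal/mol
(b) reversed: +136.4 kcal/mol
Since enthalpy is a state function, ΔH_rxn = (2)·(-491.9) + (-1)·(-136.4) = -847.4 kcal/mol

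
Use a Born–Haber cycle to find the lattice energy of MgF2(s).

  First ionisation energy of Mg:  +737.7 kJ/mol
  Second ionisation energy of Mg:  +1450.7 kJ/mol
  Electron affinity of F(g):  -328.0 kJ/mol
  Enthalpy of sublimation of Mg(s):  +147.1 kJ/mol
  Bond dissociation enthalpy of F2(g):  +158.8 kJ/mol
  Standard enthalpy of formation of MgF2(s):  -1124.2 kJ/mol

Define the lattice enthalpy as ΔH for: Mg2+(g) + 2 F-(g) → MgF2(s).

U = -2962.5 kJ/mol

ΔHf° = 1·ΔHsub + 1·(ΣIE) + 1·D(F2) + 2·EA + U
-1124.2 = 1·(+147.1) + 1·(+2188.4) + 1·(+158.8) + 2·(-328.0) + U
U = -1124.2 − (+1838.3) = -2962.5 kJ/mol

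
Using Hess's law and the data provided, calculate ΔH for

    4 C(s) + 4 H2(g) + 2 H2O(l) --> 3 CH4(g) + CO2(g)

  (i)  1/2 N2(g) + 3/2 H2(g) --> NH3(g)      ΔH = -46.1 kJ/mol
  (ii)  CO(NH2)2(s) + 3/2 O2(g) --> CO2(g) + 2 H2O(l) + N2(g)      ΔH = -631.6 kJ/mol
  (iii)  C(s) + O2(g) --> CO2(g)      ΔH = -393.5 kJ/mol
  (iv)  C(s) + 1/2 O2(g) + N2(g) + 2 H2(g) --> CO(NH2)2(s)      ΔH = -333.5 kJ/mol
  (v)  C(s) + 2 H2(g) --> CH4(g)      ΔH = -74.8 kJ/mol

ΔH = -46.3 kJ/mol

(i): not needed (NH3(g) appears nowhere else).
(ii) reversed (reverse to put H2O(l) on the reactant side): +631.6 kJ/mol
(iii) × 2: (2)·(-393.5) = -787.0 kJ/mol
(iv) reversed: +333.5 kJ/mol
(v) × 3 (scale by 3 for the 3 CH4(g)): (3)·(-74.8) = -224.4 kJ/mol
Since enthalpy is a state function, ΔH = (+631.6) + (-787.0) + (+333.5) + (-224.4) = -46.3 kJ/mol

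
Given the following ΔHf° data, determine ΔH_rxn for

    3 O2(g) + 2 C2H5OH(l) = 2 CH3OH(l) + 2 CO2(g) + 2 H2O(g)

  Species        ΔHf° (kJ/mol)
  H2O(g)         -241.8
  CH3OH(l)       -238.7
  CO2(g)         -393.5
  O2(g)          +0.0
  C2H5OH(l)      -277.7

Products: 2·(-238.7) + 2·(-393.5) + 2·(-241.8) = -1748.0
Reactants: 3·(+0.0) + 2·(-277.7) = -555.4
ΔH_rxn = (-1748.0) − (-555.4) = -1192.6 kJ/mol

ΔH_rxn = -1192.6 kJ/mol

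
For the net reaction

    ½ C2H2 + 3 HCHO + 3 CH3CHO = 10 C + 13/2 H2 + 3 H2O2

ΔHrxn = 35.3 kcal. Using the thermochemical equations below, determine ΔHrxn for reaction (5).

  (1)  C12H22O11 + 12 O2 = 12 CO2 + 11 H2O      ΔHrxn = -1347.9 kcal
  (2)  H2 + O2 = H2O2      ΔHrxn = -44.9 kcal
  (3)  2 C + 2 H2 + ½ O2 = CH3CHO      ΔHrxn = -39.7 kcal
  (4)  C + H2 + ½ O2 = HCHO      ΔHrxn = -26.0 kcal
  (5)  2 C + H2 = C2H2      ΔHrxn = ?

ΔHrxn = 54.2 kcal

(1): not needed.
(2) × 3: (3)·(-44.9) = -134.7 kcal
(3) reversed and × 3: (-3)·(-39.7) = +119.1 kcal
(4) reversed and × 3: (-3)·(-26.0) = +78.0 kcal
(5) reversed and × 1/2: contributes −1/2·x
+35.3 = (-134.7) + (+119.1) + (+78.0) − 1/2·x
x = (+35.3 − (+62.4)) / (-1/2) = 54.2 kcal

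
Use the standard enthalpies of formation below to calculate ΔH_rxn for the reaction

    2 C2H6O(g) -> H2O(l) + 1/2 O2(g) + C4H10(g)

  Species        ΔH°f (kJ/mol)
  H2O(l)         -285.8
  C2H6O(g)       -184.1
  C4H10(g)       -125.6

ΔH_rxn = -43.2 kJ/mol

Products: 1·(-285.8) + 1/2·(+0.0) + 1·(-125.6) = -411.4
Reactants: 2·(-184.1) = -368.2
ΔH_rxn = (-411.4) − (-368.2) = -43.2 kJ/mol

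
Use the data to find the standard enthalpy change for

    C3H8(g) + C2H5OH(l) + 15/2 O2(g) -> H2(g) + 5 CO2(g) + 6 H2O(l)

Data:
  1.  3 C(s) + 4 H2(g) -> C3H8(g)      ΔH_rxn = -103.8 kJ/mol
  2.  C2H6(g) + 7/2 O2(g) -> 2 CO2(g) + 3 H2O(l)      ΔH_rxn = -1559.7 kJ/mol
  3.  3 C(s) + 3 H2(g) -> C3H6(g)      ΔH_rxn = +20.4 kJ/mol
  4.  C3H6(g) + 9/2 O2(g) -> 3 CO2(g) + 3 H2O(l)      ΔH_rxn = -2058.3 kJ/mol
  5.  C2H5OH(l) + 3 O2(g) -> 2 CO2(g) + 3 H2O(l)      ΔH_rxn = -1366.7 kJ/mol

eq. 1 reversed: +103.8 kJ/mol
eq. 2: not needed.
eq. 3 as written: +20.4 kJ/mol
eq. 4 as written: -2058.3 kJ/mol
eq. 5 as written: -1366.7 kJ/mol
Since enthalpy is a state function, ΔH_rxn = (-1)·(-103.8) + (1)·(+20.4) + (1)·(-2058.3) + (1)·(-1366.7) = -3300.8 kJ/mol

ΔH_rxn = -3300.8 kJ/mol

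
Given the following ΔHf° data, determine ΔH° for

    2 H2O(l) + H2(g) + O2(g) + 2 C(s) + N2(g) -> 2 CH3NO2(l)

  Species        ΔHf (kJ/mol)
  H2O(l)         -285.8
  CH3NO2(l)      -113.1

ΔH° = 345.4 kJ/mol

Products: 2·(-113.1) = -226.2
Reactants: 2·(-285.8) + 1·(+0.0) + 1·(+0.0) + 2·(+0.0) + 1·(+0.0) = -571.6
ΔH° = (-226.2) − (-571.6) = 345.4 kJ/mol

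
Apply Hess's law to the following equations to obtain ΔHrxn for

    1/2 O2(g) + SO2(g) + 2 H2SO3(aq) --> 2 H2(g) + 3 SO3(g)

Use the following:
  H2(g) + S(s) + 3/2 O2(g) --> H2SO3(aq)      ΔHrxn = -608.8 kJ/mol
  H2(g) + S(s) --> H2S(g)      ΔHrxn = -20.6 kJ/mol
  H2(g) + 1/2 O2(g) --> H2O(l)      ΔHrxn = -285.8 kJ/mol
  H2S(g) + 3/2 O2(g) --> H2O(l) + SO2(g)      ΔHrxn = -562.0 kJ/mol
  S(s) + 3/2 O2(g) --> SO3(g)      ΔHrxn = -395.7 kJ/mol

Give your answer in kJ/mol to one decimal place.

ΔHrxn = 327.3 kJ/mol

equation 1 reversed and × 2 (reverse to put H2SO3(aq) on the reactant side; ×2 to match 2 H2SO3(aq) in the target): (-2)·(-608.8) = +1217.6 kJ/mol
equation 2 reversed: +20.6 kJ/mol
equation 3 as written: -285.8 kJ/mol
equation 4 reversed (reverse to put SO2(g) on the reactant side): +562.0 kJ/mol
equation 5 × 3 (scale by 3 for the 3 SO3(g)): (3)·(-395.7) = -1187.1 kJ/mol
ΔHrxn = (+1217.6) + (+20.6) + (-285.8) + (+562.0) + (-1187.1) = 327.3 kJ/mol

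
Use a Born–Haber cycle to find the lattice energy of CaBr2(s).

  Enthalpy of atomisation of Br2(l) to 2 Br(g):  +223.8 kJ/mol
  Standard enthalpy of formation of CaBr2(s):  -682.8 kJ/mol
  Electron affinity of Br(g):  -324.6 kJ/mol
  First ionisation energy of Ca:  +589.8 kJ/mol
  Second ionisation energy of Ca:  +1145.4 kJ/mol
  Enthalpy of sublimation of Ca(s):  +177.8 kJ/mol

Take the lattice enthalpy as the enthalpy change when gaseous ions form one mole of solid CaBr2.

U = -2170.4 kJ/mol

ΔHf° = 1·ΔHsub + 1·(ΣIE) + 1·D(Br2) + 2·EA + U
-682.8 = 1·(+177.8) + 1·(+1735.2) + 1·(+223.8) + 2·(-324.6) + U
U = -682.8 − (+1487.6) = -2170.4 kJ/mol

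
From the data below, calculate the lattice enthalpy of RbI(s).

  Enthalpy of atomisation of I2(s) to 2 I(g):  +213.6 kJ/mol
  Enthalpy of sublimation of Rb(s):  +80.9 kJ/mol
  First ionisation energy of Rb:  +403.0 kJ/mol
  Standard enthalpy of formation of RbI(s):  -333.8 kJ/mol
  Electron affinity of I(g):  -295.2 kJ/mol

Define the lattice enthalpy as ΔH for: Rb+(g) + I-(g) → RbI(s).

ΔHf° = 1·ΔHsub + 1·(ΣIE) + 1/2·D(I2) + 1·EA + U
-333.8 = 1·(+80.9) + 1·(+403.0) + 1/2·(+213.6) + 1·(-295.2) + U
U = -333.8 − (+295.5) = -629.3 kJ/mol

U = -629.3 kJ/mol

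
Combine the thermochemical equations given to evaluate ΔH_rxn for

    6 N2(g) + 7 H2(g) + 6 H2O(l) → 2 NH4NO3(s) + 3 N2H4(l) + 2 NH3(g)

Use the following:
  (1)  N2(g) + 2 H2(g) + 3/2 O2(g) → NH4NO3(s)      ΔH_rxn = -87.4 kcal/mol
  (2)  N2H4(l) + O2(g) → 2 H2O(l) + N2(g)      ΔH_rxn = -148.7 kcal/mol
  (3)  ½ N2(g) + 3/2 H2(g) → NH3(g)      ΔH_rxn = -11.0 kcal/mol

ΔH_rxn = 249.3 kcal/mol

(1) × 2 (×2 to match 2 NH4NO3(s) in the target): (2)·(-87.4) = -174.8 kcal/mol
(2) reversed and × 3 (reverse to put N2H4(l) on the product side; scale by 3 for the 3 N2H4(l)): (-3)·(-148.7) = +446.1 kcal/mol
(3) × 2 (×2 to match 2 NH3(g) in the target): (2)·(-11.0) = -22.0 kcal/mol
ΔH_rxn = (-174.8) + (+446.1) + (-22.0) = 249.3 kcal/mol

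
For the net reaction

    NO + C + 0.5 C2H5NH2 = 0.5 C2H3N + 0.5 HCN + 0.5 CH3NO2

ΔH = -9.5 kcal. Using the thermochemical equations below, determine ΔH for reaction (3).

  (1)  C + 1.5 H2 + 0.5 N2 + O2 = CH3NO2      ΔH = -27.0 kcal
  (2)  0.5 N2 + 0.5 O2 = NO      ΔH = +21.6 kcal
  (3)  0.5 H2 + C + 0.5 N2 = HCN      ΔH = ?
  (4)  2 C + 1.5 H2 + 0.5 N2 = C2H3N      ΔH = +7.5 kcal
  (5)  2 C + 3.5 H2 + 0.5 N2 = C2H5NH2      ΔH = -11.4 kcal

(1) × 1/2 (scale by 1/2 for the 1/2 CH3NO2): (1/2)·(-27.0) = -13.5 kcal
(2) reversed (NO must end up as a reactant): -21.6 kcal
(3) × 1/2 (×1/2 to match 1/2 HCN in the target): contributes 1/2·x
(4) × 1/2 (scale by 1/2 for the 1/2 C2H3N): (1/2)·(+7.5) = +3.75 kcal
(5) reversed and × 1/2 (reverse to put C2H5NH2 on the reactant side; scale by 1/2 for the 1/2 C2H5NH2): (-1/2)·(-11.4) = +5.7 kcal
-9.5 = (-13.5) + (-21.6) + (+3.75) + (+5.7) + 1/2·x
x = (-9.5 − (-25.65)) / (1/2) = 32.3 kcal

ΔH = 32.3 kcal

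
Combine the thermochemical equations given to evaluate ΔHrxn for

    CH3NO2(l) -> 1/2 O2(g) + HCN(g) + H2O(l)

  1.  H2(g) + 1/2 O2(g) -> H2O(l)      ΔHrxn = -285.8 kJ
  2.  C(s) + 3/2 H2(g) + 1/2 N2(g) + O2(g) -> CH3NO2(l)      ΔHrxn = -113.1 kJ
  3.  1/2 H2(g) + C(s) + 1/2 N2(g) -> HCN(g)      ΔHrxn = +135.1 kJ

ΔHrxn = -37.6 kJ

eq. 1 as written (H2O(l) already on the product side): -285.8 kJ
eq. 2 reversed (CH3NO2(l) must end up as a reactant): +113.1 kJ
eq. 3 as written (HCN(g) already on the product side): +135.1 kJ
Combining the equations, ΔHrxn = (-285.8) + (+113.1) + (+135.1) = -37.6 kJ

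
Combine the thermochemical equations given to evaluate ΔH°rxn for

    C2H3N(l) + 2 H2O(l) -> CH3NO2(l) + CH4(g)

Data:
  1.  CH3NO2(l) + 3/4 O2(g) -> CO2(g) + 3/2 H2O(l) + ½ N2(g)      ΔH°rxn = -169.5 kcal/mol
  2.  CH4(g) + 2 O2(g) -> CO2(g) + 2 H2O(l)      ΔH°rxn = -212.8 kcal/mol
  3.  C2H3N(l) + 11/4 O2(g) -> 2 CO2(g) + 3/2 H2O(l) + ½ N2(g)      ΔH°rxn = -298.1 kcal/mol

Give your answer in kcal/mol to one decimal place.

eq. 1 reversed: +169.5 kcal/mol
eq. 2 reversed: +212.8 kcal/mol
eq. 3 as written: -298.1 kcal/mol
Since enthalpy is a state function, ΔH°rxn = (-1)·(-169.5) + (-1)·(-212.8) + (1)·(-298.1) = 84.2 kcal/mol

ΔH°rxn = 84.2 kcal/mol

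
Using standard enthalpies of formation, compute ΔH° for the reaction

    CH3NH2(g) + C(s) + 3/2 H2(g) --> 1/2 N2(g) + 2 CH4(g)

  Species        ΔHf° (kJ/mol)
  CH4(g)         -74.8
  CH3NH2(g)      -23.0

ΔH° = -126.6 kJ/mol

Products: 1/2·(+0.0) + 2·(-74.8) = -149.6
Reactants: 1·(-23.0) + 1·(+0.0) + 3/2·(+0.0) = -23.0
ΔH° = (-149.6) − (-23.0) = -126.6 kJ/mol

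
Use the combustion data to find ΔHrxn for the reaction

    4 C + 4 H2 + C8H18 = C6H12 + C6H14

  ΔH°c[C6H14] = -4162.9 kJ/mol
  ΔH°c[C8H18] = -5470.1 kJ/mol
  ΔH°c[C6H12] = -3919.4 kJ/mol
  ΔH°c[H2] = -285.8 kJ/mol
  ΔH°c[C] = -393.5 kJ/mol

ΔHrxn = -105.0 kJ/mol

Using ΔH = Σ nΔHc°(reactants) − Σ nΔHc°(products):
= [4·(-393.5) + 4·(-285.8) + 1·(-5470.1)] − [1·(-3919.4) + 1·(-4162.9)]
= -105.0 kJ/mol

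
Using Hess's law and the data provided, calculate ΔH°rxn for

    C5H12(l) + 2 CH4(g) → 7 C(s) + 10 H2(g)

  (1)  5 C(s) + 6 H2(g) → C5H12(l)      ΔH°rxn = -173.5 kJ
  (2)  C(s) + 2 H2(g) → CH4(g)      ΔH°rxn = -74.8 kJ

(1) reversed: +173.5 kJ
(2) reversed and × 2: (-2)·(-74.8) = +149.6 kJ
ΔH°rxn = (-1)·(-173.5) + (-2)·(-74.8) = 323.1 kJ

ΔH°rxn = 323.1 kJ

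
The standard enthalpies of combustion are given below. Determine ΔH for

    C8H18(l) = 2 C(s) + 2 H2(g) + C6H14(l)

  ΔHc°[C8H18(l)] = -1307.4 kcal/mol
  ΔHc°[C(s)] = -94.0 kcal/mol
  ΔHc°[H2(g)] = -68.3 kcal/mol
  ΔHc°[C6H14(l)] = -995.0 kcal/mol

ΔH = 12.2 kcal/mol

Using ΔH = Σ nΔHc°(reactants) − Σ nΔHc°(products):
= [1·(-1307.4)] − [2·(-94.0) + 2·(-68.3) + 1·(-995.0)]
= 12.2 kcal/mol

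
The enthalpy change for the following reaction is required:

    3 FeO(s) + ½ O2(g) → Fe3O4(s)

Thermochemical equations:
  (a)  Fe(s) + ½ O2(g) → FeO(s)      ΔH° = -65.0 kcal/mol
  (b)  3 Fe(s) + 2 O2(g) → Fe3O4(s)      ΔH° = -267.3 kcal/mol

ΔH° = -72.3 kcal/mol

(a) reversed and × 3: (-3)·(-65.0) = +195.0 kcal/mol
(b) as written: -267.3 kcal/mol
Since enthalpy is a state function, ΔH° = (+195.0) + (-267.3) = -72.3 kcal/mol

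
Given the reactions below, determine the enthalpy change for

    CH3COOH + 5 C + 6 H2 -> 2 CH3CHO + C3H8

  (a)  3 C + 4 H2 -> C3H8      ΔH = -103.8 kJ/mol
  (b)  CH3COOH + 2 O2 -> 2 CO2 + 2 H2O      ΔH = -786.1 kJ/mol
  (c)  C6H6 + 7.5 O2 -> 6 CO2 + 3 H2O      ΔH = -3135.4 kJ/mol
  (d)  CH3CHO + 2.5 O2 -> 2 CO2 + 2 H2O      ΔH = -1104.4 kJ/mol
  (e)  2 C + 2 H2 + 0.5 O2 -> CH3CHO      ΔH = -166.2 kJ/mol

(a) as written: -103.8 kJ/mol
(b) as written: -786.1 kJ/mol
(c): not needed.
(d) reversed: +1104.4 kJ/mol
(e) as written: -166.2 kJ/mol
By Hess's law, ΔH = (1)·(-103.8) + (1)·(-786.1) + (-1)·(-1104.4) + (1)·(-166.2) = 48.3 kJ/mol

ΔH = 48.3 kJ/mol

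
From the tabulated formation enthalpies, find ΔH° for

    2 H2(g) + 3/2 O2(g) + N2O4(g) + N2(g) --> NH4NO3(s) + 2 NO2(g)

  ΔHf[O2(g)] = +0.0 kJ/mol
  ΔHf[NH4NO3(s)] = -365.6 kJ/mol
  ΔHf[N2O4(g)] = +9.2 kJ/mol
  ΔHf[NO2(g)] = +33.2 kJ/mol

ΔH° = -308.4 kJ/mol

ΔH°rxn = Σ nΔHf°(products) − Σ nΔHf°(reactants).
Products: 1·(-365.6) + 2·(+33.2) = -299.2
Reactants: 2·(+0.0) + 3/2·(+0.0) + 1·(+9.2) + 1·(+0.0) = +9.2
ΔH° = (-299.2) − (+9.2) = -308.4 kJ/mol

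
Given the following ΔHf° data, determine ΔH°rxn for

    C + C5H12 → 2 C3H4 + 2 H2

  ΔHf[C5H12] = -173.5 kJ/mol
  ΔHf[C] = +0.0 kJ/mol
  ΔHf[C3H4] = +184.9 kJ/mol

ΔH°rxn = 543.3 kJ/mol

Products: 2·(+184.9) + 2·(+0.0) = +369.8
Reactants: 1·(+0.0) + 1·(-173.5) = -173.5
ΔH°rxn = (+369.8) − (-173.5) = 543.3 kJ/mol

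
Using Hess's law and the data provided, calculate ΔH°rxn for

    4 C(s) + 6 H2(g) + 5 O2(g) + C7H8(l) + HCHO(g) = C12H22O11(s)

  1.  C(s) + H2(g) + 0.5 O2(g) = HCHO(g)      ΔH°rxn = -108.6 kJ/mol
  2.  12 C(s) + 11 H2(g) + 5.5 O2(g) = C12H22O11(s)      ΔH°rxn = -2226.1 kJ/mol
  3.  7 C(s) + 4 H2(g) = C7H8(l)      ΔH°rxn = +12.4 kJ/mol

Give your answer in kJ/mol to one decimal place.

eq. 1 reversed (reverse to put HCHO(g) on the reactant side): +108.6 kJ/mol
eq. 2 as written (C12H22O11(s) already on the product side): -2226.1 kJ/mol
eq. 3 reversed (reverse to put C7H8(l) on the reactant side): -12.4 kJ/mol
Since enthalpy is a state function, ΔH°rxn = (-1)·(-108.6) + (1)·(-2226.1) + (-1)·(+12.4) = -2129.9 kJ/mol

ΔH°rxn = -2129.9 kJ/mol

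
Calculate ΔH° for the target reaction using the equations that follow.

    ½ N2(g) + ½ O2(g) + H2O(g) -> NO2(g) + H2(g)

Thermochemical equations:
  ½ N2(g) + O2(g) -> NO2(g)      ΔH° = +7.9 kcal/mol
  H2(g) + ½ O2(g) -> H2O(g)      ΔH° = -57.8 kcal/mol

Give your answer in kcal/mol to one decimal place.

ΔH° = 65.7 kcal/mol

equation 1 as written: +7.9 kcal/mol
equation 2 reversed: +57.8 kcal/mol
Combining the equations, ΔH° = (1)·(+7.9) + (-1)·(-57.8) = 65.7 kcal/mol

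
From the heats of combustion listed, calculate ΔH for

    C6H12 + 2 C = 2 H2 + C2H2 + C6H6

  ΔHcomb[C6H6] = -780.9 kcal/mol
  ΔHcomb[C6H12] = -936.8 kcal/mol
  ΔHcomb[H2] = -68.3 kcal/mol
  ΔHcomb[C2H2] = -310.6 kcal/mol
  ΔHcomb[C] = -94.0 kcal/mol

With combustion enthalpies, reactants minus products:
= [1·(-936.8) + 2·(-94.0)] − [2·(-68.3) + 1·(-310.6) + 1·(-780.9)]
= 103.3 kcal/mol

ΔH = 103.3 kcal/mol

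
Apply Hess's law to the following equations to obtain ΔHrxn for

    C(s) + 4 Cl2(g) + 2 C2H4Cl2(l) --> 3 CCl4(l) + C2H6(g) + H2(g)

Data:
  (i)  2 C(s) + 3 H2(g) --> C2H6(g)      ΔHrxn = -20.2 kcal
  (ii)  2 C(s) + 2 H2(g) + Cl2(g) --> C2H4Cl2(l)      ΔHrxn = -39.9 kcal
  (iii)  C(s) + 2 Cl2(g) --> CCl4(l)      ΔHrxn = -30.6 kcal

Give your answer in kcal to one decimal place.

(i) as written: -20.2 kcal
(ii) reversed and × 2: (-2)·(-39.9) = +79.8 kcal
(iii) × 3: (3)·(-30.6) = -91.8 kcal
ΔHrxn = (1)·(-20.2) + (-2)·(-39.9) + (3)·(-30.6) = -32.2 kcal

ΔHrxn = -32.2 kcal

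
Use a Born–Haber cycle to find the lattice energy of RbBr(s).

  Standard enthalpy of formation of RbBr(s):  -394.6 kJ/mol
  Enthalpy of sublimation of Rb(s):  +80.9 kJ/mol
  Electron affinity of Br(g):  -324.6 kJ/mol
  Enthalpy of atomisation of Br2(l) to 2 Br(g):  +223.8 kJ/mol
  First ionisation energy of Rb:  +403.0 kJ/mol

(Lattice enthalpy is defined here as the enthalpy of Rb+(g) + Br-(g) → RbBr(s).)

ΔHf° = 1·ΔHsub + 1·(ΣIE) + 1/2·D(Br2) + 1·EA + U
-394.6 = 1·(+80.9) + 1·(+403.0) + 1/2·(+223.8) + 1·(-324.6) + U
U = -394.6 − (+271.2) = -665.8 kJ/mol

U = -665.8 kJ/mol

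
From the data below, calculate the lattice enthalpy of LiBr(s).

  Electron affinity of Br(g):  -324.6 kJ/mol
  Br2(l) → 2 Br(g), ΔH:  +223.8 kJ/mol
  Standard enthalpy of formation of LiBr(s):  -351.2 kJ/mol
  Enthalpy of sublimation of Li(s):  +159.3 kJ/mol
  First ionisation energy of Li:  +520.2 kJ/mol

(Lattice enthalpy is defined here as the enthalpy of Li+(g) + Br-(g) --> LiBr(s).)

ΔHf° = 1·ΔHsub + 1·(ΣIE) + 1/2·D(Br2) + 1·EA + U
-351.2 = 1·(+159.3) + 1·(+520.2) + 1/2·(+223.8) + 1·(-324.6) + U
U = -351.2 − (+466.8) = -818.0 kJ/mol

U = -818.0 kJ/mol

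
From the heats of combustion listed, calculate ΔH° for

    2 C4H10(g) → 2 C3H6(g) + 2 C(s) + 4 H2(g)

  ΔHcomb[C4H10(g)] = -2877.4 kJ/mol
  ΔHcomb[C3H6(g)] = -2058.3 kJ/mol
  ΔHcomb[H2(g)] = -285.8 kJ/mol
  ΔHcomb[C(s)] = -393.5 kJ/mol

ΔH° = 292.0 kJ/mol

With combustion enthalpies, reactants minus products:
= [2·(-2877.4)] − [2·(-2058.3) + 2·(-393.5) + 4·(-285.8)]
= 292.0 kJ/mol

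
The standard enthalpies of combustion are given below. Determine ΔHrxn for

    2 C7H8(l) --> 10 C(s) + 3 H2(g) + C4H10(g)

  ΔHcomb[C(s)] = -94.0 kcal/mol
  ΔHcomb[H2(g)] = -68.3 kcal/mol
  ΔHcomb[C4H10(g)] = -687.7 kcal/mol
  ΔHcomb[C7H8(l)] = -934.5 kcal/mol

Using ΔH = Σ nΔHc°(reactants) − Σ nΔHc°(products):
= [2·(-934.5)] − [10·(-94.0) + 3·(-68.3) + 1·(-687.7)]
= -36.4 kcal/mol

ΔHrxn = -36.4 kcal/mol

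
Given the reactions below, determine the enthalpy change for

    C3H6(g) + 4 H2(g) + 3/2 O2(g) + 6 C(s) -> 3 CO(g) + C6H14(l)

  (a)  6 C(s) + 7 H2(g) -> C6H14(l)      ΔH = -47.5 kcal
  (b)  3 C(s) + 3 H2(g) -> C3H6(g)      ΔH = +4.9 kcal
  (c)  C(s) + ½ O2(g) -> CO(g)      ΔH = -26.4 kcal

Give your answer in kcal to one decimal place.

ΔH = -131.6 kcal

(a) as written (C6H14(l) already on the product side): -47.5 kcal
(b) reversed (C3H6(g) must end up as a reactant): -4.9 kcal
(c) × 3 (scale by 3 for the 3 CO(g)): (3)·(-26.4) = -79.2 kcal
By Hess's law, ΔH = (1)·(-47.5) + (-1)·(+4.9) + (3)·(-26.4) = -131.6 kcal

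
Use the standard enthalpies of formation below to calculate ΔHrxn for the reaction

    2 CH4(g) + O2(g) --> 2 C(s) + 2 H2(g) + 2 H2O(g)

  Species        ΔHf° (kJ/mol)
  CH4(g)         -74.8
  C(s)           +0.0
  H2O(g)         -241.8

Products: 2·(+0.0) + 2·(+0.0) + 2·(-241.8) = -483.6
Reactants: 2·(-74.8) + 1·(+0.0) = -149.6
ΔHrxn = (-483.6) − (-149.6) = -334.0 kJ/mol

ΔHrxn = -334.0 kJ/mol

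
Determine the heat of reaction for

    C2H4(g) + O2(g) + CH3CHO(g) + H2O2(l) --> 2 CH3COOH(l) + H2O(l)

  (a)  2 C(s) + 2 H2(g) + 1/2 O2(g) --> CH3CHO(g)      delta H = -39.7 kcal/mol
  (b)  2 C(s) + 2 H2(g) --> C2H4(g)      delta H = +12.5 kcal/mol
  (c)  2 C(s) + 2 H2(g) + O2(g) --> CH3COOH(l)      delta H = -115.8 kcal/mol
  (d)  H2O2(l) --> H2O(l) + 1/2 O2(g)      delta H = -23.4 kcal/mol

delta H = -227.8 kcal/mol

(a) reversed (CH3CHO(g) must end up as a reactant): +39.7 kcal/mol
(b) reversed (reverse to put C2H4(g) on the reactant side): -12.5 kcal/mol
(c) × 2 (scale by 2 for the 2 CH3COOH(l)): (2)·(-115.8) = -231.6 kcal/mol
(d) as written (H2O2(l) already on the reactant side): -23.4 kcal/mol
Combining the equations, delta H = (-1)·(-39.7) + (-1)·(+12.5) + (2)·(-115.8) + (1)·(-23.4) = -227.8 kcal/mol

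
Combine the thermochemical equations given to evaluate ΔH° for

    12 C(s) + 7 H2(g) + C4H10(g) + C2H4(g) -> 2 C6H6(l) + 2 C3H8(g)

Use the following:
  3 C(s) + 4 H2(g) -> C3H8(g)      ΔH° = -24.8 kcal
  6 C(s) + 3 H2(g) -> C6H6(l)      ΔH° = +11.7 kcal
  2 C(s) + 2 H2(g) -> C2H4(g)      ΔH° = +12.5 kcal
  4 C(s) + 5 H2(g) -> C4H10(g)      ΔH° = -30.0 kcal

ΔH° = -8.7 kcal

equation 1 × 2: (2)·(-24.8) = -49.6 kcal
equation 2 × 2: (2)·(+11.7) = +23.4 kcal
equation 3 reversed: -12.5 kcal
equation 4 reversed: +30.0 kcal
Summing the manipulated equations, ΔH° = (-49.6) + (+23.4) + (-12.5) + (+30.0) = -8.7 kcal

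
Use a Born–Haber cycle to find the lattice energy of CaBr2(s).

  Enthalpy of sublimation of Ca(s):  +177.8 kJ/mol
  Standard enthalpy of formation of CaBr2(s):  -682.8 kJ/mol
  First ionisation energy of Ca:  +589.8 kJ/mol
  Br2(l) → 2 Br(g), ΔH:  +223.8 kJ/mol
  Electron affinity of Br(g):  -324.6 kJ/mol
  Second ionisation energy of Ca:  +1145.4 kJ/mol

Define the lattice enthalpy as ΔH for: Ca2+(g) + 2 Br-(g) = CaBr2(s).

U = -2170.4 kJ/mol

ΔHf° = 1·ΔHsub + 1·(ΣIE) + 1·D(Br2) + 2·EA + U
-682.8 = 1·(+177.8) + 1·(+1735.2) + 1·(+223.8) + 2·(-324.6) + U
U = -682.8 − (+1487.6) = -2170.4 kJ/mol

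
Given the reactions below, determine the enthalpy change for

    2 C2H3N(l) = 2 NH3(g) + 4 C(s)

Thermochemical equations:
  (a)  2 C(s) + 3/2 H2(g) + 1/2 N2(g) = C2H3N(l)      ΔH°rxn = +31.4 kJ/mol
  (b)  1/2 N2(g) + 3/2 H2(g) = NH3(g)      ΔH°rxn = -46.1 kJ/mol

ΔH°rxn = -155.0 kJ/mol

(a) reversed and × 2 (C2H3N(l) must end up as a reactant; scale by 2 for the 2 C2H3N(l)): (-2)·(+31.4) = -62.8 kJ/mol
(b) × 2 (scale by 2 for the 2 NH3(g)): (2)·(-46.1) = -92.2 kJ/mol
ΔH°rxn = (-62.8) + (-92.2) = -155.0 kJ/mol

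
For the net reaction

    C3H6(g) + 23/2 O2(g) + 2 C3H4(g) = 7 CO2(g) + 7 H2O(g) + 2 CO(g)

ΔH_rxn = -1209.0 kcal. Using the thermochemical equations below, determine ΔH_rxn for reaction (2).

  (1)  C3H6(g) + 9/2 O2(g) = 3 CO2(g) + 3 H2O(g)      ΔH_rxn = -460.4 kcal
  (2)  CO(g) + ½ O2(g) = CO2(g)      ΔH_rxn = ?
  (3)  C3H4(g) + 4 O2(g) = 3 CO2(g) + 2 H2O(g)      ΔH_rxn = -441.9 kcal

ΔH_rxn = -67.6 kcal

(1) as written (C3H6(g) already on the reactant side): -460.4 kcal
(2) reversed and × 2 (reverse to put CO(g) on the product side; ×2 to match 2 CO(g) in the target): contributes −2·x
(3) × 2 (scale by 2 for the 2 C3H4(g)): (2)·(-441.9) = -883.8 kcal
-1209.0 = (-460.4) + (-883.8) − 2·x
x = (-1209.0 − (-1344.2)) / (-2) = -67.6 kcal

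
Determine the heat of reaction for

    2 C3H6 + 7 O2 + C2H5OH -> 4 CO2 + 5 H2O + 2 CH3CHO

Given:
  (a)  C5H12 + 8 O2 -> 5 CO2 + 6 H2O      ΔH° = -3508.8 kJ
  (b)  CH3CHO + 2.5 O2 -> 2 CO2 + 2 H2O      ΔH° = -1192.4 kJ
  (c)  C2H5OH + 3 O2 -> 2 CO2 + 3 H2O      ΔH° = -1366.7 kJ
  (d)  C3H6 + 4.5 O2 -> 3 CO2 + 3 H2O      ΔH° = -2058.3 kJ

ΔH° = -3098.5 kJ

(a): not needed.
(b) reversed and × 2: (-2)·(-1192.4) = +2384.8 kJ
(c) as written: -1366.7 kJ
(d) × 2: (2)·(-2058.3) = -4116.6 kJ
ΔH° = (-2)·(-1192.4) + (1)·(-1366.7) + (2)·(-2058.3) = -3098.5 kJ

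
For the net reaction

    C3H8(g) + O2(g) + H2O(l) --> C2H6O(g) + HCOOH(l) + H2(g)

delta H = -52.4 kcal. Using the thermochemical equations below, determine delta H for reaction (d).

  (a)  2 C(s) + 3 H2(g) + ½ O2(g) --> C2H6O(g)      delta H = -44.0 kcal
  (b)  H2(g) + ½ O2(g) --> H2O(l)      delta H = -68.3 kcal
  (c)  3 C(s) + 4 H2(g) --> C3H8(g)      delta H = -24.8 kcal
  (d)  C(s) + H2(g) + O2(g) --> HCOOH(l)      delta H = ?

(a) as written: -44.0 kcal
(b) reversed: +68.3 kcal
(c) reversed: +24.8 kcal
(d) as written: contributes x
-52.4 = (-44.0) + (+68.3) + (+24.8) + x
x = (-52.4 − (+49.1)) / (1) = -101.5 kcal

delta H = -101.5 kcal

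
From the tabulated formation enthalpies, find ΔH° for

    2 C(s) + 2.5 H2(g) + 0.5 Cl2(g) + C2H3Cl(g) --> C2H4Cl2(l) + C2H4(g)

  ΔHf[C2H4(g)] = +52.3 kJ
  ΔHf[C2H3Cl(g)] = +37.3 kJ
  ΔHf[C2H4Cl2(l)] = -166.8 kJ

ΔH° = -151.8 kJ

Products: 1·(-166.8) + 1·(+52.3) = -114.5
Reactants: 2·(+0.0) + 5/2·(+0.0) + 1/2·(+0.0) + 1·(+37.3) = +37.3
ΔH° = (-114.5) − (+37.3) = -151.8 kJ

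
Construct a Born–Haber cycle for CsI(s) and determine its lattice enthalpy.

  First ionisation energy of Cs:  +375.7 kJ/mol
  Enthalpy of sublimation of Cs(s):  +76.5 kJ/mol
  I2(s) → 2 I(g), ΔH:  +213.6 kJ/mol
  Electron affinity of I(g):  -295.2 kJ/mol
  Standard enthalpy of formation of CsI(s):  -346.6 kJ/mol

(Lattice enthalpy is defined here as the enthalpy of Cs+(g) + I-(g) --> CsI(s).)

U = -610.4 kJ/mol

ΔHf° = 1·ΔHsub + 1·(ΣIE) + 1/2·D(I2) + 1·EA + U
-346.6 = 1·(+76.5) + 1·(+375.7) + 1/2·(+213.6) + 1·(-295.2) + U
U = -346.6 − (+263.8) = -610.4 kJ/mol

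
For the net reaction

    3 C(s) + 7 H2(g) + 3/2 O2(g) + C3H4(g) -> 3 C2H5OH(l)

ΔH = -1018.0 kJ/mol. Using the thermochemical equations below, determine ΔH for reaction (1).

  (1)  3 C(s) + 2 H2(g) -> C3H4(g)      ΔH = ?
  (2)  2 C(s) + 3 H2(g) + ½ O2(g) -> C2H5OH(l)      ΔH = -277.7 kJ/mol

(1) reversed: contributes −x
(2) × 3: (3)·(-277.7) = -833.1 kJ/mol
-1018.0 = (-833.1) − x
x = (-1018.0 − (-833.1)) / (-1) = 184.9 kJ/mol

ΔH = 184.9 kJ/mol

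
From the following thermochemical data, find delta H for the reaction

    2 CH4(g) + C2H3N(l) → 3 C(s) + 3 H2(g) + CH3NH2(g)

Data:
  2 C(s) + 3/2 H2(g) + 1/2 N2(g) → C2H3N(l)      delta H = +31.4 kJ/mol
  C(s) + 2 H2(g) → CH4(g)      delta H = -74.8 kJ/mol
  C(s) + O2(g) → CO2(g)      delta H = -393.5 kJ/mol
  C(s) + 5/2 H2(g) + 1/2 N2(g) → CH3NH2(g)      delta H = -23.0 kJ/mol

delta H = 95.2 kJ/mol

equation 1 reversed: -31.4 kJ/mol
equation 2 reversed and × 2: (-2)·(-74.8) = +149.6 kJ/mol
equation 3: not needed.
equation 4 as written: -23.0 kJ/mol
delta H = (-31.4) + (+149.6) + (-23.0) = 95.2 kJ/mol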